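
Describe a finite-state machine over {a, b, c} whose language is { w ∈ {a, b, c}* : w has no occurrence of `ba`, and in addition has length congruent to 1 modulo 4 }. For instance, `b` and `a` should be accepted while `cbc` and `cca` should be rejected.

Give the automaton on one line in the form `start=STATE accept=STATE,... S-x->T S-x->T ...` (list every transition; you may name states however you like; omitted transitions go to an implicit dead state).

start=q0 accept=q1,q2 q0-a->q1 q0-b->q2 q0-c->q1 q1-a->q3 q1-b->q4 q1-c->q3 q2-a->q5 q2-b->q4 q2-c->q3 q3-a->q6 q3-b->q7 q3-c->q6 q4-a->q5 q4-b->q7 q4-c->q6 q5-a->q5 q5-b->q5 q5-c->q5 q6-a->q0 q6-b->q8 q6-c->q0 q7-a->q5 q7-b->q8 q7-c->q0 q8-a->q5 q8-b->q2 q8-c->q1

Handle the two conditions separately and then intersect. The first has 3 states tracking partial matches of the forbidden pattern `ba`; the second has 4 states tracking the input length modulo 4. A product state is a pair (one from each), accepting exactly when both do. Equivalent product states are then merged.
With 9 states:
        a   b   c  
>  q0   q1  q2  q1 
 * q1   q3  q4  q3 
 * q2   q5  q4  q3 
   q3   q6  q7  q6 
   q4   q5  q7  q6 
   q5   q5  q5  q5 
   q6   q0  q8  q0 
   q7   q5  q8  q0 
   q8   q5  q2  q1 
(> = start, * = accepting)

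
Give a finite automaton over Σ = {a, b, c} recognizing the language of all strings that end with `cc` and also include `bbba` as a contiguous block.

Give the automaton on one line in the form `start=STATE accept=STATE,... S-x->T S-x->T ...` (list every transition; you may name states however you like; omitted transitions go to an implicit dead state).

start=q0 accept=q6 q0-a->q0 q0-b->q1 q0-c->q0 q1-a->q0 q1-b->q2 q1-c->q0 q2-a->q0 q2-b->q3 q2-c->q0 q3-a->q4 q3-b->q3 q3-c->q0 q4-a->q4 q4-b->q4 q4-c->q5 q5-a->q4 q5-b->q4 q5-c->q6 q6-a->q4 q6-b->q4 q6-c->q6

Run two small machines in parallel and take their product. The first has 3 states tracking how much of the suffix `cc` has currently been matched; the second has 5 states tracking whether and how much of `bbba` has been seen. A product state is a pair (one from each), accepting exactly when both do. After merging equivalent states the machine shrinks.
        a   b   c  
>  q0   q0  q1  q0 
   q1   q0  q2  q0 
   q2   q0  q3  q0 
   q3   q4  q3  q0 
   q4   q4  q4  q5 
   q5   q4  q4  q6 
 * q6   q4  q4  q6 
(> = start, * = accepting)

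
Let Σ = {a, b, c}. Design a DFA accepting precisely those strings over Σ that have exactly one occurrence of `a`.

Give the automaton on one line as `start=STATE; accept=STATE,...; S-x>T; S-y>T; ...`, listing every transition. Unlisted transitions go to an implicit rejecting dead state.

Only the number of `a`s matters, and only up to 2. Make a chain S0 → S1 → S2 advanced by each `a` (with S2 absorbing); every other symbol self-loops. The accepting set is {S1}.
With 3 states:
        a   b   c  
>  S0   S1  S0  S0 
 * S1   S2  S1  S1 
   S2   S2  S2  S2 
(> = start, * = accepting)

start=S0; accept=S1; S0-a>S1; S0-b>S0; S0-c>S0; S1-a>S2; S1-b>S1; S1-c>S1; S2-a>S2; S2-b>S2; S2-c>S2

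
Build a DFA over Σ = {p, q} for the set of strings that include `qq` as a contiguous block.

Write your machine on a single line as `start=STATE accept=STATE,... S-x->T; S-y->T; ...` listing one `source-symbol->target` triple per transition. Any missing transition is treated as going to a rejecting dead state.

States s0..s1 record the length of the longest prefix of `qq` that matches the current input suffix. Reaching s2 means `qq` has been seen, and we stay there forever. Accept from s2.
A 3-state machine:
        p   q  
>  s0   s0  s1 
   s1   s0  s2 
 * s2   s2  s2 
(> = start, * = accepting)

start=s0; accept=s2; s0-p->s0; s0-q->s1; s1-p->s0; s1-q->s2; s2-p->s2; s2-q->s2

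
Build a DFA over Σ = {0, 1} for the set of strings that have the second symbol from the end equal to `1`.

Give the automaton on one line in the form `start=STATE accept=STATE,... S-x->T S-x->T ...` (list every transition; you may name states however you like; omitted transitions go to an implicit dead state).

Because acceptance depends on a position counted from the end, the machine has to buffer the most recent 2 symbols. Make each state the string of the last up-to-2 symbols read; on input `x` shift the window left and append `x`. Accept when the buffered window has length 2 and begins with `1`.
        0   1  
>  q0   q1  q2 
   q1   q3  q4 
   q2   q5  q6 
   q3   q3  q4 
   q4   q5  q6 
 * q5   q3  q4 
 * q6   q5  q6 
(> = start, * = accepting)

start=q0 accept=q5,q6 q0-0->q1 q0-1->q2 q1-0->q3 q1-1->q4 q2-0->q5 q2-1->q6 q3-0->q3 q3-1->q4 q4-0->q5 q4-1->q6 q5-0->q3 q5-1->q4 q6-0->q5 q6-1->q6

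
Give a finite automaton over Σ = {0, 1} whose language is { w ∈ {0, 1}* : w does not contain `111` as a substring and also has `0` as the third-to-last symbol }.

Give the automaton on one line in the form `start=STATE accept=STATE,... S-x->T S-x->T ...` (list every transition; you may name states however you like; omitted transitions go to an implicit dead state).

start=q0 accept=q6,q7,q8,q9 q0-0->q1 q0-1->q2 q1-0->q3 q1-1->q4 q2-0->q1 q2-1->q5 q3-0->q6 q3-1->q7 q4-0->q8 q4-1->q9 q5-0->q1 q5-1->q10 q6-0->q6 q6-1->q7 q7-0->q8 q7-1->q9 q8-0->q3 q8-1->q4 q9-0->q1 q9-1->q10 q10-0->q10 q10-1->q10

Handle the two conditions separately and then intersect. The first has 4 states tracking partial matches of the forbidden pattern `111`; the second has 15 states tracking the last 3 symbols read. A product state is a pair (one from each), accepting exactly when both do. After merging equivalent states the machine shrinks.
An 11-state machine:
          0    1  
>  q0     q1   q2 
   q1     q3   q4 
   q2     q1   q5 
   q3     q6   q7 
   q4     q8   q9 
   q5     q1  q10 
 * q6     q6   q7 
 * q7     q8   q9 
 * q8     q3   q4 
 * q9     q1  q10 
   q10   q10  q10 
(> = start, * = accepting)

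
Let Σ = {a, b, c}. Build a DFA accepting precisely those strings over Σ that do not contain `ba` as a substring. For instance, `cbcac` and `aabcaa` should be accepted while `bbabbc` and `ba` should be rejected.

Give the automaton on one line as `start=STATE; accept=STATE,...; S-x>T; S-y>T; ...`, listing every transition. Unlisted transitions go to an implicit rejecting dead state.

Track partial matches of the forbidden pattern `ba`. State q2 is a dead state reached once `ba` has occurred; every other state accepts. q0 means no part of `ba` is currently matched.
A 3-state machine:
        a   b   c  
>* q0   q0  q1  q0 
 * q1   q2  q1  q0 
   q2   q2  q2  q2 
(> = start, * = accepting)

start=q0; accept=q0,q1; q0-a>q0; q0-b>q1; q0-c>q0; q1-a>q2; q1-b>q1; q1-c>q0; q2-a>q2; q2-b>q2; q2-c>q2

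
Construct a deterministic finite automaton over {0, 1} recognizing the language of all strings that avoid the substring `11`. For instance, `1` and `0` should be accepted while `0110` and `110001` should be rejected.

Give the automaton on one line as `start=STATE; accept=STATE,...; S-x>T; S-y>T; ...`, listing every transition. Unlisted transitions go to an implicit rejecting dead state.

start=A; accept=A,B; A-0>A; A-1>B; B-0>A; B-1>C; C-0>C; C-1>C

This is the complement of 'contains `11`'. Use the same substring-matching states — A through C holding how much of `11` has just been matched — but flip the accepting set: everything except the trap C accepts.
3 states suffice.
       0  1 
>* A   A  B 
 * B   A  C 
   C   C  C 
(> = start, * = accepting)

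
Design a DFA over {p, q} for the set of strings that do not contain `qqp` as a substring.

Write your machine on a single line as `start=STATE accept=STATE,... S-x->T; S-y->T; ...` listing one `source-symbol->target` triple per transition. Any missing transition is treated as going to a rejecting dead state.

This is the complement of 'contains `qqp`'. Use the same substring-matching states — S0 through S3 holding how much of `qqp` has just been matched — but flip the accepting set: everything except the trap S3 accepts.
A 4-state machine:
        p   q  
>* S0   S0  S1 
 * S1   S0  S2 
 * S2   S3  S2 
   S3   S3  S3 
(> = start, * = accepting)

start=S0; accept=S0,S1,S2; S0-p->S0; S0-q->S1; S1-p->S0; S1-q->S2; S2-p->S3; S2-q->S2; S3-p->S3; S3-q->S3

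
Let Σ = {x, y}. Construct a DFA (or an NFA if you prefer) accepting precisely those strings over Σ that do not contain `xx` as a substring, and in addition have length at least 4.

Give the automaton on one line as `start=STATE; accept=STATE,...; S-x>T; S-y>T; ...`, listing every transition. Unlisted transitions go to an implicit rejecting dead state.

start=q0; accept=q10,q11,q13,q14; q0-x>q1; q0-y>q2; q1-x>q3; q1-y>q4; q2-x>q5; q2-y>q4; q3-x>q6; q3-y>q6; q4-x>q7; q4-y>q8; q5-x>q6; q5-y>q8; q6-x>q9; q6-y>q9; q7-x>q9; q7-y>q10; q8-x>q11; q8-y>q10; q9-x>q12; q9-y>q12; q10-x>q13; q10-y>q14; q11-x>q12; q11-y>q14; q12-x>q12; q12-y>q12; q13-x>q12; q13-y>q14; q14-x>q13; q14-y>q14

Handle the two conditions separately and then intersect. One (3 states) tracks partial matches of the forbidden pattern `xx`; the other (6 states) tracks the input length, saturating at 5. Each combined state is a pair, one component from each; accept when both components accept.
A 15-state machine:
          x    y  
>  q0     q1   q2 
   q1     q3   q4 
   q2     q5   q4 
   q3     q6   q6 
   q4     q7   q8 
   q5     q6   q8 
   q6     q9   q9 
   q7     q9  q10 
   q8    q11  q10 
   q9    q12  q12 
 * q10   q13  q14 
 * q11   q12  q14 
   q12   q12  q12 
 * q13   q12  q14 
 * q14   q13  q14 
(> = start, * = accepting)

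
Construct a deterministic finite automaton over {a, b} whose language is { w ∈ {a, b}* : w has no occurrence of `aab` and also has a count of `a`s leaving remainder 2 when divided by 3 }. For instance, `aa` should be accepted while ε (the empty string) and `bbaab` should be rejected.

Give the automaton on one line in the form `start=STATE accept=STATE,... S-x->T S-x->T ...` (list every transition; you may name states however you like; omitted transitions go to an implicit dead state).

start=q0 accept=q2,q6,q9 q0-a->q1 q0-b->q0 q1-a->q2 q1-b->q3 q2-a->q4 q2-b->q5 q3-a->q6 q3-b->q3 q4-a->q7 q4-b->q8 q5-a->q8 q5-b->q5 q6-a->q4 q6-b->q9 q7-a->q2 q7-b->q10 q8-a->q10 q8-b->q8 q9-a->q11 q9-b->q9 q10-a->q5 q10-b->q10 q11-a->q7 q11-b->q0

Build one automaton per condition and run them in lockstep. The first has 4 states tracking partial matches of the forbidden pattern `aab`; the second has 3 states tracking the count of `a`s modulo 3. A product state is a pair (one from each), accepting exactly when both do.
          a    b  
>  q0     q1   q0 
   q1     q2   q3 
 * q2     q4   q5 
   q3     q6   q3 
   q4     q7   q8 
   q5     q8   q5 
 * q6     q4   q9 
   q7     q2  q10 
   q8    q10   q8 
 * q9    q11   q9 
   q10    q5  q10 
   q11    q7   q0 
(> = start, * = accepting)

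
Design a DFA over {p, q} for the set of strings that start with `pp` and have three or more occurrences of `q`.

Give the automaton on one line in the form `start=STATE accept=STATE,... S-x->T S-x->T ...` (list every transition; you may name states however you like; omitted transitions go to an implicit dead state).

start=S0 accept=S9,S10 S0-p->S1 S0-q->S2 S1-p->S3 S1-q->S2 S2-p->S2 S2-q->S4 S3-p->S3 S3-q->S5 S4-p->S4 S4-q->S6 S5-p->S5 S5-q->S7 S6-p->S6 S6-q->S8 S7-p->S7 S7-q->S9 S8-p->S8 S8-q->S8 S9-p->S9 S9-q->S10 S10-p->S10 S10-q->S10

Build one automaton per condition and run them in lockstep. The first has 4 states tracking whether the input so far still matches the prefix `pp`; the second has 5 states tracking the count of `q`s, saturating at 4. A product state is a pair (one from each), accepting exactly when both do.
11 states suffice.
          p    q  
>  S0     S1   S2 
   S1     S3   S2 
   S2     S2   S4 
   S3     S3   S5 
   S4     S4   S6 
   S5     S5   S7 
   S6     S6   S8 
   S7     S7   S9 
   S8     S8   S8 
 * S9     S9  S10 
 * S10   S10  S10 
(> = start, * = accepting)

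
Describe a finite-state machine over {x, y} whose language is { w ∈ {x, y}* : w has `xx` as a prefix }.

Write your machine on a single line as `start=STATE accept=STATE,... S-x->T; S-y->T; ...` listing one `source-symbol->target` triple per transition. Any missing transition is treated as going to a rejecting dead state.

Walk along `xx` while the input agrees: from S0 take `x` to S1, and so on. Any deviation drops to the rejecting sink S3. Once S2 is reached the prefix is confirmed and every continuation is accepted.
With 4 states:
        x   y  
>  S0   S1  S3 
   S1   S2  S3 
 * S2   S2  S2 
   S3   S3  S3 
(> = start, * = accepting)

start=S0; accept=S2; S0-x->S1; S0-y->S3; S1-x->S2; S1-y->S3; S2-x->S2; S2-y->S2; S3-x->S3; S3-y->S3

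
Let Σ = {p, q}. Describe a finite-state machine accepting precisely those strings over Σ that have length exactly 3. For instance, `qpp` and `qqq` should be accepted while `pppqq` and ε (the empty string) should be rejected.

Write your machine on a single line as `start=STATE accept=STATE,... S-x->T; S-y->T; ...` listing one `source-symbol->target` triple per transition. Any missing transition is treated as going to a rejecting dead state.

start=S0; accept=S3; S0-p->S1; S0-q->S1; S1-p->S2; S1-q->S2; S2-p->S3; S2-q->S3; S3-p->S4; S3-q->S4; S4-p->S4; S4-q->S4

Count input length up to 4: every symbol moves from S0 toward S4, which means 'more than 3' and absorbs. Accept from {S3}.
5 states suffice.
        p   q  
>  S0   S1  S1 
   S1   S2  S2 
   S2   S3  S3 
 * S3   S4  S4 
   S4   S4  S4 
(> = start, * = accepting)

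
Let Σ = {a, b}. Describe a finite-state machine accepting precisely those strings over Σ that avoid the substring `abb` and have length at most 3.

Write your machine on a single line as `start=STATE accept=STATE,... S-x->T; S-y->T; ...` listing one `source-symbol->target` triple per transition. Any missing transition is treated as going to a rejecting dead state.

start=q0; accept=q0,q1,q2,q3,q4,q5; q0-a->q1; q0-b->q2; q1-a->q3; q1-b->q4; q2-a->q3; q2-b->q3; q3-a->q5; q3-b->q5; q4-a->q5; q4-b->q6; q5-a->q6; q5-b->q6; q6-a->q6; q6-b->q6

Run two small machines in parallel and take their product. One (4 states) tracks partial matches of the forbidden pattern `abb`; the other (5 states) tracks the input length, saturating at 4. Each combined state is a pair, one component from each; accept when both components accept. Equivalent product states are then merged.
A 7-state machine:
        a   b  
>* q0   q1  q2 
 * q1   q3  q4 
 * q2   q3  q3 
 * q3   q5  q5 
 * q4   q5  q6 
 * q5   q6  q6 
   q6   q6  q6 
(> = start, * = accepting)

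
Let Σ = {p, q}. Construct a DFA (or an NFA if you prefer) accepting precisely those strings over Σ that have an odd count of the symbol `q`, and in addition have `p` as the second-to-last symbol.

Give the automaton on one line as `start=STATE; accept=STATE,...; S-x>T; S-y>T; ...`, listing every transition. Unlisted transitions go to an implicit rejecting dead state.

Run two small machines in parallel and take their product. The first has 2 states tracking the count of `q`s modulo 2; the second has 7 states tracking the last 2 symbols read. A product state is a pair (one from each), accepting exactly when both do. After merging equivalent states the machine shrinks.
6 states suffice.
        p   q  
>  s0   s1  s2 
   s1   s1  s3 
   s2   s4  s0 
 * s3   s4  s0 
   s4   s5  s0 
 * s5   s5  s0 
(> = start, * = accepting)

start=s0; accept=s3,s5; s0-p>s1; s0-q>s2; s1-p>s1; s1-q>s3; s2-p>s4; s2-q>s0; s3-p>s4; s3-q>s0; s4-p>s5; s4-q>s0; s5-p>s5; s5-q>s0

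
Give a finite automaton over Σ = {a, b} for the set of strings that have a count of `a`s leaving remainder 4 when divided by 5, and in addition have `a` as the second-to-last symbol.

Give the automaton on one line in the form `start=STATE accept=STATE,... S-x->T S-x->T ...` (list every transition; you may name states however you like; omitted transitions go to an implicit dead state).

start=q0 accept=q4,q6 q0-a->q1 q0-b->q0 q1-a->q2 q1-b->q1 q2-a->q3 q2-b->q2 q3-a->q4 q3-b->q5 q4-a->q0 q4-b->q6 q5-a->q7 q5-b->q5 q6-a->q0 q6-b->q8 q7-a->q0 q7-b->q6 q8-a->q0 q8-b->q8

Run two small machines in parallel and take their product. The first has 5 states tracking the count of `a`s modulo 5; the second has 7 states tracking the last 2 symbols read. A product state is a pair (one from each), accepting exactly when both do. After merging equivalent states the machine shrinks.
        a   b  
>  q0   q1  q0 
   q1   q2  q1 
   q2   q3  q2 
   q3   q4  q5 
 * q4   q0  q6 
   q5   q7  q5 
 * q6   q0  q8 
   q7   q0  q6 
   q8   q0  q8 
(> = start, * = accepting)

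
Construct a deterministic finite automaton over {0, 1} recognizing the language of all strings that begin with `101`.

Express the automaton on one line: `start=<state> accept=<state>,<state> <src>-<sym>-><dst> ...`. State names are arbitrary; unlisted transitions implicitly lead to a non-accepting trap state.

start=A accept=D A-0->E A-1->B B-0->C B-1->E C-0->E C-1->D D-0->D D-1->D E-0->E E-1->E

Check the first 3 symbols one by one: A through C record how many have matched `101` so far; any wrong symbol goes to the dead state E. After all 3 match we enter the accepting sink D.
With 5 states:
       0  1 
>  A   E  B 
   B   C  E 
   C   E  D 
 * D   D  D 
   E   E  E 
(> = start, * = accepting)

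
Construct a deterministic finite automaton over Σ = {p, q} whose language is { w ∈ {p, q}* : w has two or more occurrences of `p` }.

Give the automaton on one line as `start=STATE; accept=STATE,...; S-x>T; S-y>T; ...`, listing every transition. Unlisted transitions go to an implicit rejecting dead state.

Count `p`s, saturating at 3: states s0 through s2 mean 0 through 2 `p`s seen; s3 means more than 2. Each `p` increments (capped at s3); other symbols loop. Accept from {s2, s3}.
A 4-state machine:
        p   q  
>  s0   s1  s0 
   s1   s2  s1 
 * s2   s3  s2 
 * s3   s3  s3 
(> = start, * = accepting)

start=s0; accept=s2,s3; s0-p>s1; s0-q>s0; s1-p>s2; s1-q>s1; s2-p>s3; s2-q>s2; s3-p>s3; s3-q>s3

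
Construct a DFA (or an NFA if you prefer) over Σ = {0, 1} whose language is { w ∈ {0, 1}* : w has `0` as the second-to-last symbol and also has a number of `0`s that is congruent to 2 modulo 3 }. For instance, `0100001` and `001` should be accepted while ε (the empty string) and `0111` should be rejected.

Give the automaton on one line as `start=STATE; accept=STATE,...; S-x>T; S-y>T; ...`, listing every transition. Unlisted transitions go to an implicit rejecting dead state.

start=q0; accept=q2,q4; q0-0>q1; q0-1>q0; q1-0>q2; q1-1>q3; q2-0>q0; q2-1>q4; q3-0>q5; q3-1>q3; q4-0>q0; q4-1>q6; q5-0>q0; q5-1>q4; q6-0>q0; q6-1>q6

Handle the two conditions separately and then intersect. One (7 states) tracks the last 2 symbols read; the other (3 states) tracks the count of `0`s modulo 3. Each combined state is a pair, one component from each; accept when both components accept. Minimizing collapses redundant product states.
        0   1  
>  q0   q1  q0 
   q1   q2  q3 
 * q2   q0  q4 
   q3   q5  q3 
 * q4   q0  q6 
   q5   q0  q4 
   q6   q0  q6 
(> = start, * = accepting)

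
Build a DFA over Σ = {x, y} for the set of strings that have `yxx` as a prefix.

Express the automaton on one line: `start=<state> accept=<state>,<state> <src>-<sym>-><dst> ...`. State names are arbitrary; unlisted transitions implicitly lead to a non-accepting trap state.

start=q0 accept=q3 q0-x->q4 q0-y->q1 q1-x->q2 q1-y->q4 q2-x->q3 q2-y->q4 q3-x->q3 q3-y->q3 q4-x->q4 q4-y->q4

Check the first 3 symbols one by one: q0 through q2 record how many have matched `yxx` so far; any wrong symbol goes to the dead state q4. After all 3 match we enter the accepting sink q3.
5 states suffice.
        x   y  
>  q0   q4  q1 
   q1   q2  q4 
   q2   q3  q4 
 * q3   q3  q3 
   q4   q4  q4 
(> = start, * = accepting)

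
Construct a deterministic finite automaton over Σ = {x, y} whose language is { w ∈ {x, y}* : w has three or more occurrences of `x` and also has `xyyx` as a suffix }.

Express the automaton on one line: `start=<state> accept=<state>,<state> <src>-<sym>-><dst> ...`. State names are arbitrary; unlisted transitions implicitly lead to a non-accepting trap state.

Build one automaton per condition and run them in lockstep. One (5 states) tracks the count of `x`s, saturating at 4; the other (5 states) tracks how much of the suffix `xyyx` has currently been matched. Each combined state is a pair, one component from each; accept when both components accept. Equivalent product states are then merged.
        x   y  
>  s0   s1  s0 
   s1   s2  s1 
   s2   s2  s3 
   s3   s2  s4 
   s4   s5  s1 
 * s5   s2  s3 
(> = start, * = accepting)

start=s0 accept=s5 s0-x->s1 s0-y->s0 s1-x->s2 s1-y->s1 s2-x->s2 s2-y->s3 s3-x->s2 s3-y->s4 s4-x->s5 s4-y->s1 s5-x->s2 s5-y->s3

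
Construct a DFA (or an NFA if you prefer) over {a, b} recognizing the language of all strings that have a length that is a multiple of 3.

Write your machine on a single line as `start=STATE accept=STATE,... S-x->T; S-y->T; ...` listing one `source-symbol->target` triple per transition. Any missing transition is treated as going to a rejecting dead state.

start=q0; accept=q0; q0-a->q1; q0-b->q1; q1-a->q2; q1-b->q2; q2-a->q0; q2-b->q0

Only the length mod 3 matters, so use a 3-cycle: from any state, every input symbol moves to the next state, wrapping q2 back to q0. Mark q0 accepting.
        a   b  
>* q0   q1  q1 
   q1   q2  q2 
   q2   q0  q0 
(> = start, * = accepting)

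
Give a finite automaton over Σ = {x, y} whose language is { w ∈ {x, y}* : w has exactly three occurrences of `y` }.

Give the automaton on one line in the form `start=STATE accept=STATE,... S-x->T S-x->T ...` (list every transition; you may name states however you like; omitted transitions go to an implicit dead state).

start=q0 accept=q3 q0-x->q0 q0-y->q1 q1-x->q1 q1-y->q2 q2-x->q2 q2-y->q3 q3-x->q3 q3-y->q4 q4-x->q4 q4-y->q4

Count `y`s, saturating at 4: states q0 through q3 mean 0 through 3 `y`s seen; q4 means more than 3. Each `y` increments (capped at q4); other symbols loop. Accept from {q3}.
With 5 states:
        x   y  
>  q0   q0  q1 
   q1   q1  q2 
   q2   q2  q3 
 * q3   q3  q4 
   q4   q4  q4 
(> = start, * = accepting)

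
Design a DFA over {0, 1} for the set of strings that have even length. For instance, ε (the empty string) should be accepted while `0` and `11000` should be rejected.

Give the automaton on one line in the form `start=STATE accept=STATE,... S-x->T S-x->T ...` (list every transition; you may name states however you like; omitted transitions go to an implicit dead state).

Count input length modulo 2: every symbol advances one step around the cycle A → B → A. Accept at A.
       0  1 
>* A   B  B 
   B   A  A 
(> = start, * = accepting)

start=A accept=A A-0->B A-1->B B-0->A B-1->A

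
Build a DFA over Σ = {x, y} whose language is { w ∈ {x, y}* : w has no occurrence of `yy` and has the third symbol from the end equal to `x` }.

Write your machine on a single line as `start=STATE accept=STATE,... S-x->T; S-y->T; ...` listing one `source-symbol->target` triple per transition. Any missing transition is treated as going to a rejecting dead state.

start=s0; accept=s6,s7,s8; s0-x->s1; s0-y->s2; s1-x->s3; s1-y->s4; s2-x->s1; s2-y->s5; s3-x->s6; s3-y->s7; s4-x->s8; s4-y->s5; s5-x->s5; s5-y->s5; s6-x->s6; s6-y->s7; s7-x->s8; s7-y->s5; s8-x->s3; s8-y->s4

Build one automaton per condition and run them in lockstep. One (3 states) tracks partial matches of the forbidden pattern `yy`; the other (15 states) tracks the last 3 symbols read. Each combined state is a pair, one component from each; accept when both components accept. Minimizing collapses redundant product states.
A 9-state machine:
        x   y  
>  s0   s1  s2 
   s1   s3  s4 
   s2   s1  s5 
   s3   s6  s7 
   s4   s8  s5 
   s5   s5  s5 
 * s6   s6  s7 
 * s7   s8  s5 
 * s8   s3  s4 
(> = start, * = accepting)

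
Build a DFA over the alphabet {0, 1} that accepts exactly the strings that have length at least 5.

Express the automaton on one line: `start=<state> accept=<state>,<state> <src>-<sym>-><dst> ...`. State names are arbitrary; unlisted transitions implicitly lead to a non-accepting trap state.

start=q0 accept=q5,q6 q0-0->q1 q0-1->q1 q1-0->q2 q1-1->q2 q2-0->q3 q2-1->q3 q3-0->q4 q3-1->q4 q4-0->q5 q4-1->q5 q5-0->q6 q5-1->q6 q6-0->q6 q6-1->q6

Count input length up to 6: every symbol moves from q0 toward q6, which means 'more than 5' and absorbs. Accept from {q5, q6}.
With 7 states:
        0   1  
>  q0   q1  q1 
   q1   q2  q2 
   q2   q3  q3 
   q3   q4  q4 
   q4   q5  q5 
 * q5   q6  q6 
 * q6   q6  q6 
(> = start, * = accepting)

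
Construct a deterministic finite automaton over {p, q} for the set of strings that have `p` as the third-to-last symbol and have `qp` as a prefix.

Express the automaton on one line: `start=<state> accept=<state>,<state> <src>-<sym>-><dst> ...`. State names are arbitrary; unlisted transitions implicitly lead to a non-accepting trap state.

start=s0 accept=s6,s7,s8,s9 s0-p->s1 s0-q->s2 s1-p->s1 s1-q->s1 s2-p->s3 s2-q->s1 s3-p->s4 s3-q->s5 s4-p->s6 s4-q->s7 s5-p->s8 s5-q->s9 s6-p->s6 s6-q->s7 s7-p->s8 s7-q->s9 s8-p->s4 s8-q->s5 s9-p->s3 s9-q->s10 s10-p->s3 s10-q->s10

Handle the two conditions separately and then intersect. The first has 15 states tracking the last 3 symbols read; the second has 4 states tracking whether the input so far still matches the prefix `qp`. A product state is a pair (one from each), accepting exactly when both do. Minimizing collapses redundant product states.
          p    q  
>  s0     s1   s2 
   s1     s1   s1 
   s2     s3   s1 
   s3     s4   s5 
   s4     s6   s7 
   s5     s8   s9 
 * s6     s6   s7 
 * s7     s8   s9 
 * s8     s4   s5 
 * s9     s3  s10 
   s10    s3  s10 
(> = start, * = accepting)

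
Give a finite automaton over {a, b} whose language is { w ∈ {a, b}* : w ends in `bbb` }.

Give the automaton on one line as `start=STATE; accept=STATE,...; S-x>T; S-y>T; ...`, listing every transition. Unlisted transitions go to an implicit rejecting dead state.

Remember how much of `bbb` the current input suffix matches. State q0 means no match yet; q1 means the last symbol is `b`; q2 means the last 2 symbols are `bb`; q3 means the last 3 symbols are `bbb`. Only q3 accepts. On a mismatch, fall back to the longest proper suffix that is still a prefix of `bbb`.
A 4-state machine:
        a   b  
>  q0   q0  q1 
   q1   q0  q2 
   q2   q0  q3 
 * q3   q0  q3 
(> = start, * = accepting)

start=q0; accept=q3; q0-a>q0; q0-b>q1; q1-a>q0; q1-b>q2; q2-a>q0; q2-b>q3; q3-a>q0; q3-b>q3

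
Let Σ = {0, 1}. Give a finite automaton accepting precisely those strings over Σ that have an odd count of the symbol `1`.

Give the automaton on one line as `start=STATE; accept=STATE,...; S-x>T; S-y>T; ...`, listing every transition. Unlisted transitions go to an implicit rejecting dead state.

start=S0; accept=S1; S0-0>S0; S0-1>S1; S1-0>S1; S1-1>S0

The only thing that matters is how many `1`s have appeared, reduced mod 2. Use one state per residue: S0 for 0, …, S1 for 1. Reading `1` moves to the next residue; anything else stays put. S1 is accepting.
        0   1  
>  S0   S0  S1 
 * S1   S1  S0 
(> = start, * = accepting)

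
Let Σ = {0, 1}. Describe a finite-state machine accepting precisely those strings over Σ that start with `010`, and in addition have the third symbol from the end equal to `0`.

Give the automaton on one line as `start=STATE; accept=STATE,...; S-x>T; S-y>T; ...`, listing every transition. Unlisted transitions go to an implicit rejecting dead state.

Build one automaton per condition and run them in lockstep. The first has 5 states tracking whether the input so far still matches the prefix `010`; the second has 15 states tracking the last 3 symbols read. A product state is a pair (one from each), accepting exactly when both do. After merging equivalent states the machine shrinks.
12 states suffice.
          0    1  
>  S0     S1   S2 
   S1     S2   S3 
   S2     S2   S2 
   S3     S4   S2 
 * S4     S5   S6 
   S5     S7   S8 
   S6     S4   S9 
 * S7     S7   S8 
 * S8     S4   S9 
 * S9    S10  S11 
   S10    S5   S6 
   S11   S10  S11 
(> = start, * = accepting)

start=S0; accept=S4,S7,S8,S9; S0-0>S1; S0-1>S2; S1-0>S2; S1-1>S3; S2-0>S2; S2-1>S2; S3-0>S4; S3-1>S2; S4-0>S5; S4-1>S6; S5-0>S7; S5-1>S8; S6-0>S4; S6-1>S9; S7-0>S7; S7-1>S8; S8-0>S4; S8-1>S9; S9-0>S10; S9-1>S11; S10-0>S5; S10-1>S6; S11-0>S10; S11-1>S11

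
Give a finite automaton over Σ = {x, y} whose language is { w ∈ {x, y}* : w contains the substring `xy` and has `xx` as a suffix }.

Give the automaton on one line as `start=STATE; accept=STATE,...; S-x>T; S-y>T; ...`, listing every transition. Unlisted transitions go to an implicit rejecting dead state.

Run two small machines in parallel and take their product. One (3 states) tracks whether and how much of `xy` has been seen; the other (3 states) tracks how much of the suffix `xx` has currently been matched. Each combined state is a pair, one component from each; accept when both components accept. Minimizing collapses redundant product states.
A 5-state machine:
        x   y  
>  s0   s1  s0 
   s1   s1  s2 
   s2   s3  s2 
   s3   s4  s2 
 * s4   s4  s2 
(> = start, * = accepting)

start=s0; accept=s4; s0-x>s1; s0-y>s0; s1-x>s1; s1-y>s2; s2-x>s3; s2-y>s2; s3-x>s4; s3-y>s2; s4-x>s4; s4-y>s2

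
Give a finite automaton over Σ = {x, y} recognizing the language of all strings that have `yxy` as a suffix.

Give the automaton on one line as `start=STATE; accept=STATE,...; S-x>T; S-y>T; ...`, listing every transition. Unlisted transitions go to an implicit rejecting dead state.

Remember how much of `yxy` the current input suffix matches. State s0 means no match yet; s1 means the last symbol is `y`; s2 means the last 2 symbols are `yx`; s3 means the last 3 symbols are `yxy`. Only s3 accepts. On a mismatch, fall back to the longest proper suffix that is still a prefix of `yxy`.
A 4-state machine:
        x   y  
>  s0   s0  s1 
   s1   s2  s1 
   s2   s0  s3 
 * s3   s2  s1 
(> = start, * = accepting)

start=s0; accept=s3; s0-x>s0; s0-y>s1; s1-x>s2; s1-y>s1; s2-x>s0; s2-y>s3; s3-x>s2; s3-y>s1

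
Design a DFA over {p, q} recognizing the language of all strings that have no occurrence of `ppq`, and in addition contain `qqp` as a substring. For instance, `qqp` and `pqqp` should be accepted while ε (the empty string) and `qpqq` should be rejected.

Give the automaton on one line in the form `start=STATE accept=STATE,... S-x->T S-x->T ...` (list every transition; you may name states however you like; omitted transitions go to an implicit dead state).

start=S0 accept=S5,S6,S7 S0-p->S1 S0-q->S2 S1-p->S3 S1-q->S2 S2-p->S1 S2-q->S4 S3-p->S3 S3-q->S3 S4-p->S5 S4-q->S4 S5-p->S6 S5-q->S7 S6-p->S6 S6-q->S3 S7-p->S5 S7-q->S7

Handle the two conditions separately and then intersect. One (4 states) tracks partial matches of the forbidden pattern `ppq`; the other (4 states) tracks whether and how much of `qqp` has been seen. Each combined state is a pair, one component from each; accept when both components accept. Minimizing collapses redundant product states.
An 8-state machine:
        p   q  
>  S0   S1  S2 
   S1   S3  S2 
   S2   S1  S4 
   S3   S3  S3 
   S4   S5  S4 
 * S5   S6  S7 
 * S6   S6  S3 
 * S7   S5  S7 
(> = start, * = accepting)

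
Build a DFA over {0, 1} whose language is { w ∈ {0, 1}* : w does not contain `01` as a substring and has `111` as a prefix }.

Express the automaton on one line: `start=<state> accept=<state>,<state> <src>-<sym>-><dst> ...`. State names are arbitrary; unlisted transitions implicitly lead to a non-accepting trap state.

Run two small machines in parallel and take their product. The first has 3 states tracking partial matches of the forbidden pattern `01`; the second has 5 states tracking whether the input so far still matches the prefix `111`. A product state is a pair (one from each), accepting exactly when both do. After merging equivalent states the machine shrinks.
6 states suffice.
       0  1 
>  A   B  C 
   B   B  B 
   C   B  D 
   D   B  E 
 * E   F  E 
 * F   F  B 
(> = start, * = accepting)

start=A accept=E,F A-0->B A-1->C B-0->B B-1->B C-0->B C-1->D D-0->B D-1->E E-0->F E-1->E F-0->F F-1->B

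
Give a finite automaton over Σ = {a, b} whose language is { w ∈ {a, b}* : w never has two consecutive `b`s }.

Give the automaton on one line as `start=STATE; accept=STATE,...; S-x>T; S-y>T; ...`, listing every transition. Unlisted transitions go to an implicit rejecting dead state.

This is the complement of 'contains `bb`'. Use the same substring-matching states — q0 through q2 holding how much of `bb` has just been matched — but flip the accepting set: everything except the trap q2 accepts.
With 3 states:
        a   b  
>* q0   q0  q1 
 * q1   q0  q2 
   q2   q2  q2 
(> = start, * = accepting)

start=q0; accept=q0,q1; q0-a>q0; q0-b>q1; q1-a>q0; q1-b>q2; q2-a>q2; q2-b>q2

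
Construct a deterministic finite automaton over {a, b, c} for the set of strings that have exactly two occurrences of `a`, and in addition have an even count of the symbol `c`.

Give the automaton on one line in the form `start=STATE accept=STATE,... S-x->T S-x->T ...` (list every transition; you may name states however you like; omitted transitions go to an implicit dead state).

Handle the two conditions separately and then intersect. The first has 4 states tracking the count of `a`s, saturating at 3; the second has 2 states tracking the count of `c`s modulo 2. A product state is a pair (one from each), accepting exactly when both do.
        a   b   c  
>  q0   q1  q0  q2 
   q1   q3  q1  q4 
   q2   q4  q2  q0 
 * q3   q5  q3  q6 
   q4   q6  q4  q1 
   q5   q5  q5  q7 
   q6   q7  q6  q3 
   q7   q7  q7  q5 
(> = start, * = accepting)

start=q0 accept=q3 q0-a->q1 q0-b->q0 q0-c->q2 q1-a->q3 q1-b->q1 q1-c->q4 q2-a->q4 q2-b->q2 q2-c->q0 q3-a->q5 q3-b->q3 q3-c->q6 q4-a->q6 q4-b->q4 q4-c->q1 q5-a->q5 q5-b->q5 q5-c->q7 q6-a->q7 q6-b->q6 q6-c->q3 q7-a->q7 q7-b->q7 q7-c->q5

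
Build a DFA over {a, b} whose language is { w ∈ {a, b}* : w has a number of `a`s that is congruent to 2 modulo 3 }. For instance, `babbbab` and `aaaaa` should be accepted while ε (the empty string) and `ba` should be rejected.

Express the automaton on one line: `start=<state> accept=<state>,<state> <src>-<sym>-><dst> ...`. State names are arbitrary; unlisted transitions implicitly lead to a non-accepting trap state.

start=q0 accept=q2 q0-a->q1 q0-b->q0 q1-a->q2 q1-b->q1 q2-a->q0 q2-b->q2

The only thing that matters is how many `a`s have appeared, reduced mod 3. Use one state per residue: q0 for 0, …, q2 for 2. Reading `a` moves to the next residue; anything else stays put. q2 is accepting.
        a   b  
>  q0   q1  q0 
   q1   q2  q1 
 * q2   q0  q2 
(> = start, * = accepting)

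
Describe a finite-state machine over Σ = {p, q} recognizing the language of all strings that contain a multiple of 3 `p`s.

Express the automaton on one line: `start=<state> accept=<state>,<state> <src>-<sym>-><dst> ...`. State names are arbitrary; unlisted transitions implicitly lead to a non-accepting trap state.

start=A accept=A A-p->B A-q->A B-p->C B-q->B C-p->A C-q->C

Keep the running count of `p`s modulo 3: each `p` advances along the cycle A → B → C → A while other symbols loop. Accept at A.
With 3 states:
       p  q 
>* A   B  A 
   B   C  B 
   C   A  C 
(> = start, * = accepting)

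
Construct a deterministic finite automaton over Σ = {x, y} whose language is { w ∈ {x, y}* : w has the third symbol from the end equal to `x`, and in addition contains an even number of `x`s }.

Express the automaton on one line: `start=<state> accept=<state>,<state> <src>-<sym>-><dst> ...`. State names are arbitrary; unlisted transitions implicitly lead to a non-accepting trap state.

start=q0 accept=q5,q6,q8,q9 q0-x->q1 q0-y->q0 q1-x->q2 q1-y->q3 q2-x->q4 q2-y->q5 q3-x->q6 q3-y->q7 q4-x->q8 q4-y->q3 q5-x->q1 q5-y->q9 q6-x->q4 q6-y->q10 q7-x->q11 q7-y->q7 q8-x->q4 q8-y->q5 q9-x->q1 q9-y->q0 q10-x->q1 q10-y->q9 q11-x->q4 q11-y->q10

Run two small machines in parallel and take their product. One (15 states) tracks the last 3 symbols read; the other (2 states) tracks the count of `x`s modulo 2. Each combined state is a pair, one component from each; accept when both components accept. Equivalent product states are then merged.
          x    y  
>  q0     q1   q0 
   q1     q2   q3 
   q2     q4   q5 
   q3     q6   q7 
   q4     q8   q3 
 * q5     q1   q9 
 * q6     q4  q10 
   q7    q11   q7 
 * q8     q4   q5 
 * q9     q1   q0 
   q10    q1   q9 
   q11    q4  q10 
(> = start, * = accepting)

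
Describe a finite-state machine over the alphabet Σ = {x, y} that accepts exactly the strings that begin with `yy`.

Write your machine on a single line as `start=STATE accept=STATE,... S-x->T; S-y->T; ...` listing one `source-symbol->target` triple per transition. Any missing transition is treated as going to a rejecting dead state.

Walk along `yy` while the input agrees: from q0 take `y` to q1, and so on. Any deviation drops to the rejecting sink q3. Once q2 is reached the prefix is confirmed and every continuation is accepted.
4 states suffice.
        x   y  
>  q0   q3  q1 
   q1   q3  q2 
 * q2   q2  q2 
   q3   q3  q3 
(> = start, * = accepting)

start=q0; accept=q2; q0-x->q3; q0-y->q1; q1-x->q3; q1-y->q2; q2-x->q2; q2-y->q2; q3-x->q3; q3-y->q3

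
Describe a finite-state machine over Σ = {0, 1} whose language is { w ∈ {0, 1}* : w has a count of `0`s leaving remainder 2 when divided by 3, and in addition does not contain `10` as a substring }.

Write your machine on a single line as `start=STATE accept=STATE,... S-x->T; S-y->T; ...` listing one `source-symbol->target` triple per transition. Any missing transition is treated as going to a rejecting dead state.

Run two small machines in parallel and take their product. One (3 states) tracks the count of `0`s modulo 3; the other (3 states) tracks partial matches of the forbidden pattern `10`. Each combined state is a pair, one component from each; accept when both components accept. After merging equivalent states the machine shrinks.
A 5-state machine:
        0   1  
>  q0   q1  q2 
   q1   q3  q2 
   q2   q2  q2 
 * q3   q0  q4 
 * q4   q2  q4 
(> = start, * = accepting)

start=q0; accept=q3,q4; q0-0->q1; q0-1->q2; q1-0->q3; q1-1->q2; q2-0->q2; q2-1->q2; q3-0->q0; q3-1->q4; q4-0->q2; q4-1->q4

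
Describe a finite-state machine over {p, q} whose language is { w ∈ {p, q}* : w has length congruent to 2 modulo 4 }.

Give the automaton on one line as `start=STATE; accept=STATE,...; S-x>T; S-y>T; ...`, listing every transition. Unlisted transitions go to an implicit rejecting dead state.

start=s0; accept=s2; s0-p>s1; s0-q>s1; s1-p>s2; s1-q>s2; s2-p>s3; s2-q>s3; s3-p>s0; s3-q>s0

Count input length modulo 4: every symbol advances one step around the cycle s0 → s1 → s2 → s3 → s0. Accept at s2.
With 4 states:
        p   q  
>  s0   s1  s1 
   s1   s2  s2 
 * s2   s3  s3 
   s3   s0  s0 
(> = start, * = accepting)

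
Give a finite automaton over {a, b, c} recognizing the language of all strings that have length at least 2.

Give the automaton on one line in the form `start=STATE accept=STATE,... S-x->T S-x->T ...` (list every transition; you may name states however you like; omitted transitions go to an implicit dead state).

Count input length up to 3: every symbol moves from s0 toward s3, which means 'more than 2' and absorbs. Accept from {s2, s3}.
A 4-state machine:
        a   b   c  
>  s0   s1  s1  s1 
   s1   s2  s2  s2 
 * s2   s3  s3  s3 
 * s3   s3  s3  s3 
(> = start, * = accepting)

start=s0 accept=s2,s3 s0-a->s1 s0-b->s1 s0-c->s1 s1-a->s2 s1-b->s2 s1-c->s2 s2-a->s3 s2-b->s3 s2-c->s3 s3-a->s3 s3-b->s3 s3-c->s3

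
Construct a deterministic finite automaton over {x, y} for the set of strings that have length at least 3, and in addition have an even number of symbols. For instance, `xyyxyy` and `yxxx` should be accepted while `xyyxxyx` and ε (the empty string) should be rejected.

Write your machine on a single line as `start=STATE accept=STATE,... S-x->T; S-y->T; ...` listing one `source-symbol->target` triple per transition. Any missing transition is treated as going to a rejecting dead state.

start=q0; accept=q4; q0-x->q1; q0-y->q1; q1-x->q2; q1-y->q2; q2-x->q3; q2-y->q3; q3-x->q4; q3-y->q4; q4-x->q3; q4-y->q3

Build one automaton per condition and run them in lockstep. The first has 5 states tracking the input length, saturating at 4; the second has 2 states tracking the input length modulo 2. A product state is a pair (one from each), accepting exactly when both do. Minimizing collapses redundant product states.
5 states suffice.
        x   y  
>  q0   q1  q1 
   q1   q2  q2 
   q2   q3  q3 
   q3   q4  q4 
 * q4   q3  q3 
(> = start, * = accepting)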